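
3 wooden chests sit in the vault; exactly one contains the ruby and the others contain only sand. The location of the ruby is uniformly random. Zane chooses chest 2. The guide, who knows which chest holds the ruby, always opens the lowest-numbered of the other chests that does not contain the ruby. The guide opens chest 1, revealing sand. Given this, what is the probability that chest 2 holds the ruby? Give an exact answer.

Consider each possible location of the ruby in turn.
If it is in chest 1 (prior 1/3): the guide opened chest 1, so this case is ruled out; weight (1/3)·0 = 0.
If it is in either of chests 2 and 3 (prior 1/3 each): chest 1 is the lowest-numbered option available, probability 1; weight (1/3)·1 = 1/3 each.
The weights sum to 2/3.
So P(the ruby in chest 2 | the guide opened chest 1) = (1/3) / (2/3) = 1/2.

1/2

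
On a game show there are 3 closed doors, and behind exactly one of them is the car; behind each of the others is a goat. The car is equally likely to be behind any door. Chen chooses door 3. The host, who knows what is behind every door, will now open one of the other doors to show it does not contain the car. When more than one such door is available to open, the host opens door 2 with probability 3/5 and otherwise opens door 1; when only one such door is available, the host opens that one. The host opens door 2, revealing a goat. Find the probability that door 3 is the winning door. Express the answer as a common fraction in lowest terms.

Condition on the true location of the car.
If it is behind door 1 (prior 1/3): only door 2 is available, probability 1; weight (1/3)·1 = 1/3.
If it is behind door 2 (prior 1/3): the host opened door 2, so this case is ruled out; weight (1/3)·0 = 0.
If it is behind door 3 (prior 1/3): door 2 is available, opened with probability 3/5; weight (1/3)·(3/5) = 1/5.
The weights sum to 8/15.
So P(the car behind door 3 | the host opened door 2) = (1/5) / (8/15) = 3/8.

3/8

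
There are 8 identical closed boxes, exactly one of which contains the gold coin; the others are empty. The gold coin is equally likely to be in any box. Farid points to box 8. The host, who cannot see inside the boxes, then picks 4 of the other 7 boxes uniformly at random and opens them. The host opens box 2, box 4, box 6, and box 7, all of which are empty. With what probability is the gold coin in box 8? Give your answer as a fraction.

Because the host chose which boxes to open without knowing where the gold coin is, the choice is independent of the prize location. Learning that none of the 4 opened boxes holds the gold coin simply rules out those 4 locations and leaves the remaining 4 boxes still equally likely by symmetry.
So P(the gold coin in box 8) = 1/4.

1/4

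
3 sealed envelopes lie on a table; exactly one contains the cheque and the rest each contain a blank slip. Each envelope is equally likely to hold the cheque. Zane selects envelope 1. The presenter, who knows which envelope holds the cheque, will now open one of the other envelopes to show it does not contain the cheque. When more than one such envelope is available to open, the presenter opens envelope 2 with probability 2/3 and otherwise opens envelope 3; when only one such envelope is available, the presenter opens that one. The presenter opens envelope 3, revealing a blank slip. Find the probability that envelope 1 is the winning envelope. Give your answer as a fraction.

1/4

Consider each possible location of the cheque in turn.
If it is in envelope 1 (prior 1/3): envelope 2 is available but not opened, probability 1/3; weight (1/3)·(1/3) = 1/9.
If it is in envelope 2 (prior 1/3): only envelope 3 is available, probability 1; weight (1/3)·1 = 1/3.
If it is in envelope 3 (prior 1/3): the presenter opened envelope 3, so this case is ruled out; weight (1/3)·0 = 0.
The weights sum to 4/9.
So P(the cheque in envelope 1 | the presenter opened envelope 3) = (1/9) / (4/9) = 1/4.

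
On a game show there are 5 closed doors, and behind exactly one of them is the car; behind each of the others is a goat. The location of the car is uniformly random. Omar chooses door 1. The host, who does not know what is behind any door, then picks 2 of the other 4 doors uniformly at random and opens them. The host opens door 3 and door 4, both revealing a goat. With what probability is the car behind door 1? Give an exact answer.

Apply Bayes' rule, conditioning on where the car actually is.
If it is behind any of doors 1, 2, and 5 (prior 1/5 each): the host picks exactly this set with probability 1/6 regardless, and none is the prize; weight (1/5)·(1/6) = 1/30 each.
If it is behind either of doors 3 and 4 (prior 1/5 each): that door was opened and seen not to hold the prize — ruled out; weight (1/5)·0 = 0 each.
The weights sum to 1/10.
So P(the car behind door 1 | the host opened door 3 and door 4) = (1/30) / (1/10) = 1/3.

1/3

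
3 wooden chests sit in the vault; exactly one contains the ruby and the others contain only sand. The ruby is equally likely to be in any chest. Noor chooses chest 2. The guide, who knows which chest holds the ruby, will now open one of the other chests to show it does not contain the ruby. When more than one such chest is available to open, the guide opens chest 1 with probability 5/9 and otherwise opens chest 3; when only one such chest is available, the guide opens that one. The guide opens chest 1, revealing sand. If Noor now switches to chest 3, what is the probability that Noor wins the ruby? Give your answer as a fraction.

Consider each possible location of the ruby in turn.
If it is in chest 1 (prior 1/3): the guide opened chest 1, so this case is ruled out; weight (1/3)·0 = 0.
If it is in chest 2 (prior 1/3): chest 1 is available, opened with probability 5/9; weight (1/3)·(5/9) = 5/27.
If it is in chest 3 (prior 1/3): only chest 1 is available, probability 1; weight (1/3)·1 = 1/3.
The weights sum to 14/27.
So P(the ruby in chest 3 | the guide opened chest 1) = (1/3) / (14/27) = 9/14.

9/14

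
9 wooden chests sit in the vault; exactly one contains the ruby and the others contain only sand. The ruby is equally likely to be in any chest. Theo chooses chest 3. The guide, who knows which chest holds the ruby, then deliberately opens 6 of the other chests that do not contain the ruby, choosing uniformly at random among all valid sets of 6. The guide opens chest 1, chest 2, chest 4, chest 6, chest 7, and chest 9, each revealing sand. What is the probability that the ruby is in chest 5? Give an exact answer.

4/9

Condition on the true location of the ruby.
If it is in any of chests 1, 2, 4, 6, 7, and 9 (prior 1/9 each): that chest was opened and seen not to hold the prize — ruled out; weight (1/9)·0 = 0 each.
If it is in chest 3 (prior 1/9): the guide has 28 equally likely choices, so probability 1/28; weight (1/9)·(1/28) = 1/252.
If it is in either of chests 5 and 8 (prior 1/9 each): the guide has 7 equally likely choices, so probability 1/7; weight (1/9)·(1/7) = 1/63 each.
The weights sum to 1/28.
So P(the ruby in chest 5 | the guide opened chest 1, chest 2, chest 4, chest 6, chest 7, and chest 9) = (1/63) / (1/28) = 4/9.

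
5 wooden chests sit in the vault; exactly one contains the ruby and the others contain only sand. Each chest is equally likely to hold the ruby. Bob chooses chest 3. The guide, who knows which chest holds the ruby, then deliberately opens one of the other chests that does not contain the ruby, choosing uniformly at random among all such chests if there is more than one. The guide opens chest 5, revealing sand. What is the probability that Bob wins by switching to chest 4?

Condition on the true location of the ruby.
If it is in any of chests 1, 2, and 4 (prior 1/5 each): the guide has 3 equally likely choices, so probability 1/3; weight (1/5)·(1/3) = 1/15 each.
If it is in chest 3 (prior 1/5): the guide has 4 equally likely choices, so probability 1/4; weight (1/5)·(1/4) = 1/20.
If it is in chest 5 (prior 1/5): the guide opened chest 5, so this case is ruled out; weight (1/5)·0 = 0.
The weights sum to 1/4.
So P(the ruby in chest 4 | the guide opened chest 5) = (1/15) / (1/4) = 4/15.

4/15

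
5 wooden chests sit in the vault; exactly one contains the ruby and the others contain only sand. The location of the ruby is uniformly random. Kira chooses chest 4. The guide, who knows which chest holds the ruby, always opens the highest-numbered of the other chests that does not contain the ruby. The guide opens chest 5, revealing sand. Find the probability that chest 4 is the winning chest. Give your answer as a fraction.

1/4

Apply Bayes' rule, conditioning on where the ruby actually is.
If it is in any of chests 1, 2, 3, and 4 (prior 1/5 each): chest 5 is the highest-numbered option available, probability 1; weight (1/5)·1 = 1/5 each.
If it is in chest 5 (prior 1/5): the guide opened chest 5, so this case is ruled out; weight (1/5)·0 = 0.
The weights sum to 4/5.
So P(the ruby in chest 4 | the guide opened chest 5) = (1/5) / (4/5) = 1/4.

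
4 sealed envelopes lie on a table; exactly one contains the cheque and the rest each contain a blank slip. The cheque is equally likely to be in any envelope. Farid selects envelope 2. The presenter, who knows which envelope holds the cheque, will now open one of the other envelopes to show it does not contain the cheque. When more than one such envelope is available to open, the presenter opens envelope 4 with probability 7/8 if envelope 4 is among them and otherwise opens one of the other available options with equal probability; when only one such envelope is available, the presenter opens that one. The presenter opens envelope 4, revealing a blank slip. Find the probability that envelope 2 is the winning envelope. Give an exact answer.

Apply Bayes' rule, conditioning on where the cheque actually is.
If it is in any of envelopes 1, 2, and 3 (prior 1/4 each): envelope 4 is available, opened with probability 7/8; weight (1/4)·(7/8) = 7/32 each.
If it is in envelope 4 (prior 1/4): the presenter opened envelope 4, so this case is ruled out; weight (1/4)·0 = 0.
The weights sum to 21/32.
So P(the cheque in envelope 2 | the presenter opened envelope 4) = (7/32) / (21/32) = 1/3.

1/3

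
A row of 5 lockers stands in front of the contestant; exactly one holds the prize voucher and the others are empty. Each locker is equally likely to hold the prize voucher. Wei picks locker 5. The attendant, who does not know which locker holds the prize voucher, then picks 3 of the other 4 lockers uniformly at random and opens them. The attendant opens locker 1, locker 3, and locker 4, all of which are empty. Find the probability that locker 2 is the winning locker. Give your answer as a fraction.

1/2

Condition on the true location of the prize voucher.
If it is in any of lockers 1, 3, and 4 (prior 1/5 each): that locker was opened and seen not to hold the prize — ruled out; weight (1/5)·0 = 0 each.
If it is in either of lockers 2 and 5 (prior 1/5 each): the attendant picks exactly this set with probability 1/4 regardless, and none is the prize; weight (1/5)·(1/4) = 1/20 each.
The weights sum to 1/10.
So P(the prize voucher in locker 2 | the attendant opened locker 1, locker 3, and locker 4) = (1/20) / (1/10) = 1/2.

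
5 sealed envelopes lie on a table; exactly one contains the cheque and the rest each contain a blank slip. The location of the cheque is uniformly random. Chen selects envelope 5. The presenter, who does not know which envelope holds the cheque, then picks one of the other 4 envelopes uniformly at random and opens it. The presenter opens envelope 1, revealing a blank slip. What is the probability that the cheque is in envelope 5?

1/4

Apply Bayes' rule, conditioning on where the cheque actually is.
If it is in envelope 1 (prior 1/5): the presenter opened envelope 1, so this case is ruled out; weight (1/5)·0 = 0.
If it is in any of envelopes 2, 3, 4, and 5 (prior 1/5 each): the presenter picks envelope 1 with probability 1/4 regardless, and it is not the prize; weight (1/5)·(1/4) = 1/20 each.
The weights sum to 1/5.
So P(the cheque in envelope 5 | the presenter opened envelope 1) = (1/20) / (1/5) = 1/4.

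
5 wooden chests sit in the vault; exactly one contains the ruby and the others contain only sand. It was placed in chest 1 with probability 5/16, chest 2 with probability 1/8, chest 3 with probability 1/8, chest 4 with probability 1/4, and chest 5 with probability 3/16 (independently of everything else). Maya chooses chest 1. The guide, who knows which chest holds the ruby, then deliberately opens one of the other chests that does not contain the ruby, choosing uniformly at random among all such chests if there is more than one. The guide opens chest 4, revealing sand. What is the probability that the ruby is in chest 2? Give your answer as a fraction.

8/43

Consider each possible location of the ruby in turn.
If it is in chest 1 (prior 5/16): the guide has 4 equally likely choices, so probability 1/4; weight (5/16)·(1/4) = 5/64.
If it is in either of chests 2 and 3 (prior 1/8 each): the guide has 3 equally likely choices, so probability 1/3; weight (1/8)·(1/3) = 1/24 each.
If it is in chest 4 (prior 1/4): the guide opened chest 4, so this case is ruled out; weight (1/4)·0 = 0.
If it is in chest 5 (prior 3/16): the guide has 3 equally likely choices, so probability 1/3; weight (3/16)·(1/3) = 1/16.
The weights sum to 43/192.
So P(the ruby in chest 2 | the guide opened chest 4) = (1/24) / (43/192) = 8/43.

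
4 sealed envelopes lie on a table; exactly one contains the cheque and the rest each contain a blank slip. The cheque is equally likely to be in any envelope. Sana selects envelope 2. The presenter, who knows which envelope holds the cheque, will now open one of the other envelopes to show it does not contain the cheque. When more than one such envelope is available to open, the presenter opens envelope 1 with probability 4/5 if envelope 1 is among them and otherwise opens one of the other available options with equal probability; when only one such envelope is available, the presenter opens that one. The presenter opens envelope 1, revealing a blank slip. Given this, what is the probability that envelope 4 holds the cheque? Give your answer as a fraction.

1/3

Condition on the true location of the cheque.
If it is in envelope 1 (prior 1/4): the presenter opened envelope 1, so this case is ruled out; weight (1/4)·0 = 0.
If it is in any of envelopes 2, 3, and 4 (prior 1/4 each): envelope 1 is available, opened with probability 4/5; weight (1/4)·(4/5) = 1/5 each.
The weights sum to 3/5.
So P(the cheque in envelope 4 | the presenter opened envelope 1) = (1/5) / (3/5) = 1/3.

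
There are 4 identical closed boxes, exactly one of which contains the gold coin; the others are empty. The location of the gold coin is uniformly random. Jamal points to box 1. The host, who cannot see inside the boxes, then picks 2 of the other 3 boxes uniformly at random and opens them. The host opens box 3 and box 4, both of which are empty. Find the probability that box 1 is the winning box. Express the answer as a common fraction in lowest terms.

1/2

Because the host chose which boxes to open without knowing where the gold coin is, the choice is independent of the prize location. Learning that none of the 2 opened boxes holds the gold coin simply rules out those 2 locations and leaves the remaining 2 boxes still equally likely by symmetry.
So P(the gold coin in box 1) = 1/2.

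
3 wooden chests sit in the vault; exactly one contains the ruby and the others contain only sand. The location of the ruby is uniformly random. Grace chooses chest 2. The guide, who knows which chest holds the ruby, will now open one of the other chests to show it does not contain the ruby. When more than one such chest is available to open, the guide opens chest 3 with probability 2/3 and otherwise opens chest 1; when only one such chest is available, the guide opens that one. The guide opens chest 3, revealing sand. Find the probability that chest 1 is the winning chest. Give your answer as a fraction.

Consider each possible location of the ruby in turn.
If it is in chest 1 (prior 1/3): only chest 3 is available, probability 1; weight (1/3)·1 = 1/3.
If it is in chest 2 (prior 1/3): chest 3 is available, opened with probability 2/3; weight (1/3)·(2/3) = 2/9.
If it is in chest 3 (prior 1/3): the guide opened chest 3, so this case is ruled out; weight (1/3)·0 = 0.
The weights sum to 5/9.
So P(the ruby in chest 1 | the guide opened chest 3) = (1/3) / (5/9) = 3/5.

3/5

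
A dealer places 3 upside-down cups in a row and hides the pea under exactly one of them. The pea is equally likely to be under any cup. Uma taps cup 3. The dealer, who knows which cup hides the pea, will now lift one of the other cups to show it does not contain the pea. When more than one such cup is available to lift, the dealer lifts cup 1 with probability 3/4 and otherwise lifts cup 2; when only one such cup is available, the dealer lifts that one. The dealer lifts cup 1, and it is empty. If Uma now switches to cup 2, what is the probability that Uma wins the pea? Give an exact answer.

Apply Bayes' rule, conditioning on where the pea actually is.
If it is under cup 1 (prior 1/3): the dealer opened cup 1, so this case is ruled out; weight (1/3)·0 = 0.
If it is under cup 2 (prior 1/3): only cup 1 is available, probability 1; weight (1/3)·1 = 1/3.
If it is under cup 3 (prior 1/3): cup 1 is available, opened with probability 3/4; weight (1/3)·(3/4) = 1/4.
The weights sum to 7/12.
So P(the pea under cup 2 | the dealer opened cup 1) = (1/3) / (7/12) = 4/7.

4/7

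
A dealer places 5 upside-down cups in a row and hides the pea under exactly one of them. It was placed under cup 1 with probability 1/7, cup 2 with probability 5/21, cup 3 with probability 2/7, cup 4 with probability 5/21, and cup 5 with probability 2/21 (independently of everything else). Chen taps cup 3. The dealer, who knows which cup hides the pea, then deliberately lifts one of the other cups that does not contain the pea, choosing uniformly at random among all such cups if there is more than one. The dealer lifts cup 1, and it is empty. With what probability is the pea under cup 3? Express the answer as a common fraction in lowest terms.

3/11

Consider each possible location of the pea in turn.
If it is under cup 1 (prior 1/7): the dealer opened cup 1, so this case is ruled out; weight (1/7)·0 = 0.
If it is under either of cups 2 and 4 (prior 5/21 each): the dealer has 3 equally likely choices, so probability 1/3; weight (5/21)·(1/3) = 5/63 each.
If it is under cup 3 (prior 2/7): the dealer has 4 equally likely choices, so probability 1/4; weight (2/7)·(1/4) = 1/14.
If it is under cup 5 (prior 2/21): the dealer has 3 equally likely choices, so probability 1/3; weight (2/21)·(1/3) = 2/63.
The weights sum to 11/42.
So P(the pea under cup 3 | the dealer opened cup 1) = (1/14) / (11/42) = 3/11.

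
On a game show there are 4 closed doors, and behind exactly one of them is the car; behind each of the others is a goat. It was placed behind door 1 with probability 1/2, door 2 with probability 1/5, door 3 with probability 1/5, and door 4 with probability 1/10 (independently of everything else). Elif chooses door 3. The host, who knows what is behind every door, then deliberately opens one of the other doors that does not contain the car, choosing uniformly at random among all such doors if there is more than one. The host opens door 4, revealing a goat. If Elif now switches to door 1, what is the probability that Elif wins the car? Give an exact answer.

3/5

Apply Bayes' rule, conditioning on where the car actually is.
If it is behind door 1 (prior 1/2): the host has 2 equally likely choices, so probability 1/2; weight (1/2)·(1/2) = 1/4.
If it is behind door 2 (prior 1/5): the host has 2 equally likely choices, so probability 1/2; weight (1/5)·(1/2) = 1/10.
If it is behind door 3 (prior 1/5): the host has 3 equally likely choices, so probability 1/3; weight (1/5)·(1/3) = 1/15.
If it is behind door 4 (prior 1/10): the host opened door 4, so this case is ruled out; weight (1/10)·0 = 0.
The weights sum to 5/12.
So P(the car behind door 1 | the host opened door 4) = (1/4) / (5/12) = 3/5.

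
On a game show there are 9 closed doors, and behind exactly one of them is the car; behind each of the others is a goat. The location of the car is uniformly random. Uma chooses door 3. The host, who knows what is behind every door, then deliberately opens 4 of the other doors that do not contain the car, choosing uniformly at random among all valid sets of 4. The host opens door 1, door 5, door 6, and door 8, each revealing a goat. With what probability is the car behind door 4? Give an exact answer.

2/9

Consider each possible location of the car in turn.
If it is behind any of doors 1, 5, 6, and 8 (prior 1/9 each): that door was opened and seen not to hold the prize — ruled out; weight (1/9)·0 = 0 each.
If it is behind any of doors 2, 4, 7, and 9 (prior 1/9 each): the host has 35 equally likely choices, so probability 1/35; weight (1/9)·(1/35) = 1/315 each.
If it is behind door 3 (prior 1/9): the host has 70 equally likely choices, so probability 1/70; weight (1/9)·(1/70) = 1/630.
The weights sum to 1/70.
So P(the car behind door 4 | the host opened door 1, door 5, door 6, and door 8) = (1/315) / (1/70) = 2/9.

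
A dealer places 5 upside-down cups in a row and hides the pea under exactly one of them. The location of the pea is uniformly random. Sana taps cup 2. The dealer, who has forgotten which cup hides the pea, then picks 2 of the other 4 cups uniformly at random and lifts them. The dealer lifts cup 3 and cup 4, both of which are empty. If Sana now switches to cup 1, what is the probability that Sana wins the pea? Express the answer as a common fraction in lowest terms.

1/3

Because the dealer chose which cups to lift without knowing where the pea is, the choice is independent of the prize location. Learning that none of the 2 opened cups holds the pea simply rules out those 2 locations and leaves the remaining 3 cups still equally likely by symmetry.
So P(the pea under cup 1) = 1/3.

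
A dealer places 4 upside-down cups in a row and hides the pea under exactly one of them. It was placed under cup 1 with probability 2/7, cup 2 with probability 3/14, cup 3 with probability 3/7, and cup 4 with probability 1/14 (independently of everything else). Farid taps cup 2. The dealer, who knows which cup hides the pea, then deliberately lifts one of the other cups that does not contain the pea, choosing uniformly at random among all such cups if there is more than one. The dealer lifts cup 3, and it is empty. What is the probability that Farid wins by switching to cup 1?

4/7

Consider each possible location of the pea in turn.
If it is under cup 1 (prior 2/7): the dealer has 2 equally likely choices, so probability 1/2; weight (2/7)·(1/2) = 1/7.
If it is under cup 2 (prior 3/14): the dealer has 3 equally likely choices, so probability 1/3; weight (3/14)·(1/3) = 1/14.
If it is under cup 3 (prior 3/7): the dealer opened cup 3, so this case is ruled out; weight (3/7)·0 = 0.
If it is under cup 4 (prior 1/14): the dealer has 2 equally likely choices, so probability 1/2; weight (1/14)·(1/2) = 1/28.
The weights sum to 1/4.
So P(the pea under cup 1 | the dealer opened cup 3) = (1/7) / (1/4) = 4/7.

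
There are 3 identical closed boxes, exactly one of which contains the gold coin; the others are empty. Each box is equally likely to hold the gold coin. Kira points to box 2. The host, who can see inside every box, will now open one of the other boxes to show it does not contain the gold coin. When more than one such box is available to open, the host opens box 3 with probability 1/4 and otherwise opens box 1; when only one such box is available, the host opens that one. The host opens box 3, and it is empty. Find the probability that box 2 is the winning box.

Condition on the true location of the gold coin.
If it is in box 1 (prior 1/3): only box 3 is available, probability 1; weight (1/3)·1 = 1/3.
If it is in box 2 (prior 1/3): box 3 is available, opened with probability 1/4; weight (1/3)·(1/4) = 1/12.
If it is in box 3 (prior 1/3): the host opened box 3, so this case is ruled out; weight (1/3)·0 = 0.
The weights sum to 5/12.
So P(the gold coin in box 2 | the host opened box 3) = (1/12) / (5/12) = 1/5.

1/5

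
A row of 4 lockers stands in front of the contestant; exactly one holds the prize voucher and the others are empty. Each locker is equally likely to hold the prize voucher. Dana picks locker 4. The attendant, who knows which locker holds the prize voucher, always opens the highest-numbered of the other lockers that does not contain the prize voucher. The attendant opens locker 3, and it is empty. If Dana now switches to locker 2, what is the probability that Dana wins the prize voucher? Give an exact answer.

Apply Bayes' rule, conditioning on where the prize voucher actually is.
If it is in any of lockers 1, 2, and 4 (prior 1/4 each): locker 3 is the highest-numbered option available, probability 1; weight (1/4)·1 = 1/4 each.
If it is in locker 3 (prior 1/4): the attendant opened locker 3, so this case is ruled out; weight (1/4)·0 = 0.
The weights sum to 3/4.
So P(the prize voucher in locker 2 | the attendant opened locker 3) = (1/4) / (3/4) = 1/3.

1/3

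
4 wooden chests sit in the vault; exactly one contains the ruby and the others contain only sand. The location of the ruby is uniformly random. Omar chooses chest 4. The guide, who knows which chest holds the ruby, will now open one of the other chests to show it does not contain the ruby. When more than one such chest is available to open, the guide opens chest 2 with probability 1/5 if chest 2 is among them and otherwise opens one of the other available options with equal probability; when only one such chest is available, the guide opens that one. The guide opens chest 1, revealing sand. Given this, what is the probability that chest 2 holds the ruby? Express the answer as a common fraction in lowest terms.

Consider each possible location of the ruby in turn.
If it is in chest 1 (prior 1/4): the guide opened chest 1, so this case is ruled out; weight (1/4)·0 = 0.
If it is in chest 2 (prior 1/4): chest 2 holds the prize so is unavailable; the guide chooses uniformly among the 2 others, probability 1/2; weight (1/4)·(1/2) = 1/8.
If it is in chest 3 (prior 1/4): chest 2 is available but not opened, probability 4/5; weight (1/4)·(4/5) = 1/5.
If it is in chest 4 (prior 1/4): chest 2 is available but not opened; chest 1 gets probability (1 − 1/5)/2 = 2/5; weight (1/4)·(2/5) = 1/10.
The weights sum to 17/40.
So P(the ruby in chest 2 | the guide opened chest 1) = (1/8) / (17/40) = 5/17.

5/17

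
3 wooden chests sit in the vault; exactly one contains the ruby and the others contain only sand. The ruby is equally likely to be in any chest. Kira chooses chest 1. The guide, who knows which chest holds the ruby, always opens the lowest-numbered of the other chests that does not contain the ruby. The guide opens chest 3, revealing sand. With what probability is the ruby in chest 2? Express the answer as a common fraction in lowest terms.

Apply Bayes' rule, conditioning on where the ruby actually is.
If it is in chest 1 (prior 1/3): the guide would have opened chest 2 instead, probability 0; weight (1/3)·0 = 0.
If it is in chest 2 (prior 1/3): chest 3 is the lowest-numbered option available, probability 1; weight (1/3)·1 = 1/3.
If it is in chest 3 (prior 1/3): the guide opened chest 3, so this case is ruled out; weight (1/3)·0 = 0.
The weights sum to 1/3.
So P(the ruby in chest 2 | the guide opened chest 3) = (1/3) / (1/3) = 1.

1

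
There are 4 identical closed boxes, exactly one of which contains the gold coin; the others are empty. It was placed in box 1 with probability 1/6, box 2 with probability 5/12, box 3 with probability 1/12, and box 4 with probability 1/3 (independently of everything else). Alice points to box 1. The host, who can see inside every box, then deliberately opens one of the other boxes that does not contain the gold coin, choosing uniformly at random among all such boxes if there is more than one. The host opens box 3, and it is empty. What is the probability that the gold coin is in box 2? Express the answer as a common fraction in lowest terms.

15/31

Apply Bayes' rule, conditioning on where the gold coin actually is.
If it is in box 1 (prior 1/6): the host has 3 equally likely choices, so probability 1/3; weight (1/6)·(1/3) = 1/18.
If it is in box 2 (prior 5/12): the host has 2 equally likely choices, so probability 1/2; weight (5/12)·(1/2) = 5/24.
If it is in box 3 (prior 1/12): the host opened box 3, so this case is ruled out; weight (1/12)·0 = 0.
If it is in box 4 (prior 1/3): the host has 2 equally likely choices, so probability 1/2; weight (1/3)·(1/2) = 1/6.
The weights sum to 31/72.
So P(the gold coin in box 2 | the host opened box 3) = (5/24) / (31/72) = 15/31.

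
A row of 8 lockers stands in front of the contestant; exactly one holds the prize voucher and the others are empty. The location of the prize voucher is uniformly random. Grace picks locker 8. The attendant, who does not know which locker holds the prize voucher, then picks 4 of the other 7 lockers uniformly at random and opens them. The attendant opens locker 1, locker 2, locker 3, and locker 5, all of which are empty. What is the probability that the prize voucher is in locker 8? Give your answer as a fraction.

Consider each possible location of the prize voucher in turn.
If it is in any of lockers 1, 2, 3, and 5 (prior 1/8 each): that locker was opened and seen not to hold the prize — ruled out; weight (1/8)·0 = 0 each.
If it is in any of lockers 4, 6, 7, and 8 (prior 1/8 each): the attendant picks exactly this set with probability 1/35 regardless, and none is the prize; weight (1/8)·(1/35) = 1/280 each.
The weights sum to 1/70.
So P(the prize voucher in locker 8 | the attendant opened locker 1, locker 2, locker 3, and locker 5) = (1/280) / (1/70) = 1/4.

1/4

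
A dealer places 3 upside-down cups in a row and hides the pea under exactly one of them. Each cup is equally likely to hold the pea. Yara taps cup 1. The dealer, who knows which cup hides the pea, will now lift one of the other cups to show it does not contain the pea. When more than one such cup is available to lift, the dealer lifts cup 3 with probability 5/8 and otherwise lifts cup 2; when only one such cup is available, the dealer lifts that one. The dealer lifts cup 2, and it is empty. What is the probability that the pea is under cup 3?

Condition on the true location of the pea.
If it is under cup 1 (prior 1/3): cup 3 is available but not opened, probability 3/8; weight (1/3)·(3/8) = 1/8.
If it is under cup 2 (prior 1/3): the dealer opened cup 2, so this case is ruled out; weight (1/3)·0 = 0.
If it is under cup 3 (prior 1/3): only cup 2 is available, probability 1; weight (1/3)·1 = 1/3.
The weights sum to 11/24.
So P(the pea under cup 3 | the dealer opened cup 2) = (1/3) / (11/24) = 8/11.

8/11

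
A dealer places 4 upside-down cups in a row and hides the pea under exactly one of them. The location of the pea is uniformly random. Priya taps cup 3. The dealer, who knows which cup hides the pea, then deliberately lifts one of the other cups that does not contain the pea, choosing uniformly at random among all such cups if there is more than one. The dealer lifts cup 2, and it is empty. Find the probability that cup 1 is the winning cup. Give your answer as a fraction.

3/8

Apply Bayes' rule, conditioning on where the pea actually is.
If it is under either of cups 1 and 4 (prior 1/4 each): the dealer has 2 equally likely choices, so probability 1/2; weight (1/4)·(1/2) = 1/8 each.
If it is under cup 2 (prior 1/4): the dealer opened cup 2, so this case is ruled out; weight (1/4)·0 = 0.
If it is under cup 3 (prior 1/4): the dealer has 3 equally likely choices, so probability 1/3; weight (1/4)·(1/3) = 1/12.
The weights sum to 1/3.
So P(the pea under cup 1 | the dealer opened cup 2) = (1/8) / (1/3) = 3/8.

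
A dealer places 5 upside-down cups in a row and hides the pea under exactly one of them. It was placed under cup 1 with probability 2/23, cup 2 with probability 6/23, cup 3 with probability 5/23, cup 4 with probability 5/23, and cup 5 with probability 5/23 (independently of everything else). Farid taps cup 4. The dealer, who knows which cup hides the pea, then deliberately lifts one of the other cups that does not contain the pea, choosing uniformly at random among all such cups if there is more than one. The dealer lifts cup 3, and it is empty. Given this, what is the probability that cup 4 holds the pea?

15/67

Consider each possible location of the pea in turn.
If it is under cup 1 (prior 2/23): the dealer has 3 equally likely choices, so probability 1/3; weight (2/23)·(1/3) = 2/69.
If it is under cup 2 (prior 6/23): the dealer has 3 equally likely choices, so probability 1/3; weight (6/23)·(1/3) = 2/23.
If it is under cup 3 (prior 5/23): the dealer opened cup 3, so this case is ruled out; weight (5/23)·0 = 0.
If it is under cup 4 (prior 5/23): the dealer has 4 equally likely choices, so probability 1/4; weight (5/23)·(1/4) = 5/92.
If it is under cup 5 (prior 5/23): the dealer has 3 equally likely choices, so probability 1/3; weight (5/23)·(1/3) = 5/69.
The weights sum to 67/276.
So P(the pea under cup 4 | the dealer opened cup 3) = (5/92) / (67/276) = 15/67.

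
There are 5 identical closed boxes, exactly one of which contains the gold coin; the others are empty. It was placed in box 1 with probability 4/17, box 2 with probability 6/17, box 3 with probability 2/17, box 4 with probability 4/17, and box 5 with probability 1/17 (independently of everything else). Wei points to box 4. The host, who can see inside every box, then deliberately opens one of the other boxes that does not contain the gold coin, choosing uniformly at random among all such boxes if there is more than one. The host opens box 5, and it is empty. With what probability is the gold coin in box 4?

Condition on the true location of the gold coin.
If it is in box 1 (prior 4/17): the host has 3 equally likely choices, so probability 1/3; weight (4/17)·(1/3) = 4/51.
If it is in box 2 (prior 6/17): the host has 3 equally likely choices, so probability 1/3; weight (6/17)·(1/3) = 2/17.
If it is in box 3 (prior 2/17): the host has 3 equally likely choices, so probability 1/3; weight (2/17)·(1/3) = 2/51.
If it is in box 4 (prior 4/17): the host has 4 equally likely choices, so probability 1/4; weight (4/17)·(1/4) = 1/17.
If it is in box 5 (prior 1/17): the host opened box 5, so this case is ruled out; weight (1/17)·0 = 0.
The weights sum to 5/17.
So P(the gold coin in box 4 | the host opened box 5) = (1/17) / (5/17) = 1/5.

1/5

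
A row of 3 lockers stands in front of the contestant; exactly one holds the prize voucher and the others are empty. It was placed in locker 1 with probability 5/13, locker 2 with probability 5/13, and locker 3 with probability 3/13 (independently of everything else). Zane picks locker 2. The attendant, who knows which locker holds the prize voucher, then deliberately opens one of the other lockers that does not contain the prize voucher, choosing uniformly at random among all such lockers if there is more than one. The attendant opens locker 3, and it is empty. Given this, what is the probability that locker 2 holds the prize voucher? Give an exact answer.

Apply Bayes' rule, conditioning on where the prize voucher actually is.
If it is in locker 1 (prior 5/13): the attendant has no choice, probability 1; weight (5/13)·1 = 5/13.
If it is in locker 2 (prior 5/13): the attendant has 2 equally likely choices, so probability 1/2; weight (5/13)·(1/2) = 5/26.
If it is in locker 3 (prior 3/13): the attendant opened locker 3, so this case is ruled out; weight (3/13)·0 = 0.
The weights sum to 15/26.
So P(the prize voucher in locker 2 | the attendant opened locker 3) = (5/26) / (15/26) = 1/3.

1/3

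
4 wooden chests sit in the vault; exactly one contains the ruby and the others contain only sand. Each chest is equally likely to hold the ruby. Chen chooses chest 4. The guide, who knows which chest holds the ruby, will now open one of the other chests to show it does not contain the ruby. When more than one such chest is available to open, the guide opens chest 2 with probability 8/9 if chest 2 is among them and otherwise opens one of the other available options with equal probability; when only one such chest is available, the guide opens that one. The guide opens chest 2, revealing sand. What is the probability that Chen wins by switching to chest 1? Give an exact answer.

Consider each possible location of the ruby in turn.
If it is in any of chests 1, 3, and 4 (prior 1/4 each): chest 2 is available, opened with probability 8/9; weight (1/4)·(8/9) = 2/9 each.
If it is in chest 2 (prior 1/4): the guide opened chest 2, so this case is ruled out; weight (1/4)·0 = 0.
The weights sum to 2/3.
So P(the ruby in chest 1 | the guide opened chest 2) = (2/9) / (2/3) = 1/3.

1/3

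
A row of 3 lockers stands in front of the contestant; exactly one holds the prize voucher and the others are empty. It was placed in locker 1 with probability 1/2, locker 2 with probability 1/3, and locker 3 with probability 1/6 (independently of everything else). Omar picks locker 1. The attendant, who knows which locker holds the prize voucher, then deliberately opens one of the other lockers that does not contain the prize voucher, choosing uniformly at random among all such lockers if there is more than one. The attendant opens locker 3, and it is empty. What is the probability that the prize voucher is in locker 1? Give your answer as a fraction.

Consider each possible location of the prize voucher in turn.
If it is in locker 1 (prior 1/2): the attendant has 2 equally likely choices, so probability 1/2; weight (1/2)·(1/2) = 1/4.
If it is in locker 2 (prior 1/3): the attendant has no choice, probability 1; weight (1/3)·1 = 1/3.
If it is in locker 3 (prior 1/6): the attendant opened locker 3, so this case is ruled out; weight (1/6)·0 = 0.
The weights sum to 7/12.
So P(the prize voucher in locker 1 | the attendant opened locker 3) = (1/4) / (7/12) = 3/7.

3/7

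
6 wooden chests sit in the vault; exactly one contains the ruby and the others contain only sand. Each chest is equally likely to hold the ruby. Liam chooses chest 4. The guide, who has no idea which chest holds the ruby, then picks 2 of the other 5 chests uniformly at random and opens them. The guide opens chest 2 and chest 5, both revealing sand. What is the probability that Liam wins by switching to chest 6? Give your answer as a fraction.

1/4

Apply Bayes' rule, conditioning on where the ruby actually is.
If it is in any of chests 1, 3, 4, and 6 (prior 1/6 each): the guide picks exactly this set with probability 1/10 regardless, and none is the prize; weight (1/6)·(1/10) = 1/60 each.
If it is in either of chests 2 and 5 (prior 1/6 each): that chest was opened and seen not to hold the prize — ruled out; weight (1/6)·0 = 0 each.
The weights sum to 1/15.
So P(the ruby in chest 6 | the guide opened chest 2 and chest 5) = (1/60) / (1/15) = 1/4.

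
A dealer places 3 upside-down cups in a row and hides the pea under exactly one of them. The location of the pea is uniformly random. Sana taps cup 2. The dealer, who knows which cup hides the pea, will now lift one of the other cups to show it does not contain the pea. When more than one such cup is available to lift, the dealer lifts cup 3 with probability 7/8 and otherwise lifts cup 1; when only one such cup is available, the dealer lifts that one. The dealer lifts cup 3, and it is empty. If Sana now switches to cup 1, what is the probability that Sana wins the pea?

Condition on the true location of the pea.
If it is under cup 1 (prior 1/3): only cup 3 is available, probability 1; weight (1/3)·1 = 1/3.
If it is under cup 2 (prior 1/3): cup 3 is available, opened with probability 7/8; weight (1/3)·(7/8) = 7/24.
If it is under cup 3 (prior 1/3): the dealer opened cup 3, so this case is ruled out; weight (1/3)·0 = 0.
The weights sum to 5/8.
So P(the pea under cup 1 | the dealer opened cup 3) = (1/3) / (5/8) = 8/15.

8/15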